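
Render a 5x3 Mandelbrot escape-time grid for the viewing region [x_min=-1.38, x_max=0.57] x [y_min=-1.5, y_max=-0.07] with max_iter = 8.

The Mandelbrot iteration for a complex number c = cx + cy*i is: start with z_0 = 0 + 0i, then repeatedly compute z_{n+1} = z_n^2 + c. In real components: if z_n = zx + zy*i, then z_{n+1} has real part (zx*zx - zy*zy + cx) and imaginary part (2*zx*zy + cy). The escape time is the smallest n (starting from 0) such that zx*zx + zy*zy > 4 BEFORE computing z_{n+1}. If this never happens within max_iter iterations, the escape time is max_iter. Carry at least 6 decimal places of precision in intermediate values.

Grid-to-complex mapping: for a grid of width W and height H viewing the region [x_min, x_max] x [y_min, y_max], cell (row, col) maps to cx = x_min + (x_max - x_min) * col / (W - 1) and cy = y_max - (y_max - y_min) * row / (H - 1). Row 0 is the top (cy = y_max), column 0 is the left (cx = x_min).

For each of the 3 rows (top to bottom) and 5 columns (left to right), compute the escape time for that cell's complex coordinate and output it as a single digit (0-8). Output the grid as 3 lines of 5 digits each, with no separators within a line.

(row=0, col=0): c = -1.3800 + -0.0700i → escape time 8
(row=0, col=1): c = -0.8925 + -0.0700i → escape time 8
(row=0, col=2): c = -0.4050 + -0.0700i → escape time 8
(row=0, col=3): c = 0.0825 + -0.0700i → escape time 8
(row=0, col=4): c = 0.5700 + -0.0700i → escape time 4
(row=1, col=0): c = -1.3800 + -0.7850i → escape time 3
(row=1, col=1): c = -0.8925 + -0.7850i → escape time 4
(row=1, col=2): c = -0.4050 + -0.7850i → escape time 6
(row=1, col=3): c = 0.0825 + -0.7850i → escape time 7
(row=1, col=4): c = 0.5700 + -0.7850i → escape time 3
(row=2, col=0): c = -1.3800 + -1.5000i → escape time 1
(row=2, col=1): c = -0.8925 + -1.5000i → escape time 2
(row=2, col=2): c = -0.4050 + -1.5000i → escape time 2
(row=2, col=3): c = 0.0825 + -1.5000i → escape time 2
(row=2, col=4): c = 0.5700 + -1.5000i → escape time 2

Answer: 88884
34673
12222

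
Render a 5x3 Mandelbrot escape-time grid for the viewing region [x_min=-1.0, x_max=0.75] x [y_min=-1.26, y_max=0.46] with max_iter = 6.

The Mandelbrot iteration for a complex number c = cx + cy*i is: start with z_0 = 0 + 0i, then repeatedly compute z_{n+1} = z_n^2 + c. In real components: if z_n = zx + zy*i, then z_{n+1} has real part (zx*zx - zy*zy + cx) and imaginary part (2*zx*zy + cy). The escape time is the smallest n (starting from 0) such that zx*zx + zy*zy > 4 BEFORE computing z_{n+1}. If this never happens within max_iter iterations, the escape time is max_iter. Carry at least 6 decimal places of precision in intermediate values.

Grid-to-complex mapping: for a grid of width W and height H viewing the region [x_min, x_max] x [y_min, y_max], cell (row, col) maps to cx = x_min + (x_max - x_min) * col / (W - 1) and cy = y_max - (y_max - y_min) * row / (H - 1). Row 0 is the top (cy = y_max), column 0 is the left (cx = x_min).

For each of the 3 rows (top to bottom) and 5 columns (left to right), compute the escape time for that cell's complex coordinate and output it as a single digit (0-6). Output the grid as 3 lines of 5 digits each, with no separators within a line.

Answer: 56663
66663
23322

Derivation:
(row=0, col=0): c = -1.0000 + 0.4600i → escape time 5
(row=0, col=1): c = -0.5625 + 0.4600i → escape time 6
(row=0, col=2): c = -0.1250 + 0.4600i → escape time 6
(row=0, col=3): c = 0.3125 + 0.4600i → escape time 6
(row=0, col=4): c = 0.7500 + 0.4600i → escape time 3
(row=1, col=0): c = -1.0000 + -0.4000i → escape time 6
(row=1, col=1): c = -0.5625 + -0.4000i → escape time 6
(row=1, col=2): c = -0.1250 + -0.4000i → escape time 6
(row=1, col=3): c = 0.3125 + -0.4000i → escape time 6
(row=1, col=4): c = 0.7500 + -0.4000i → escape time 3
(row=2, col=0): c = -1.0000 + -1.2600i → escape time 2
(row=2, col=1): c = -0.5625 + -1.2600i → escape time 3
(row=2, col=2): c = -0.1250 + -1.2600i → escape time 3
(row=2, col=3): c = 0.3125 + -1.2600i → escape time 2
(row=2, col=4): c = 0.7500 + -1.2600i → escape time 2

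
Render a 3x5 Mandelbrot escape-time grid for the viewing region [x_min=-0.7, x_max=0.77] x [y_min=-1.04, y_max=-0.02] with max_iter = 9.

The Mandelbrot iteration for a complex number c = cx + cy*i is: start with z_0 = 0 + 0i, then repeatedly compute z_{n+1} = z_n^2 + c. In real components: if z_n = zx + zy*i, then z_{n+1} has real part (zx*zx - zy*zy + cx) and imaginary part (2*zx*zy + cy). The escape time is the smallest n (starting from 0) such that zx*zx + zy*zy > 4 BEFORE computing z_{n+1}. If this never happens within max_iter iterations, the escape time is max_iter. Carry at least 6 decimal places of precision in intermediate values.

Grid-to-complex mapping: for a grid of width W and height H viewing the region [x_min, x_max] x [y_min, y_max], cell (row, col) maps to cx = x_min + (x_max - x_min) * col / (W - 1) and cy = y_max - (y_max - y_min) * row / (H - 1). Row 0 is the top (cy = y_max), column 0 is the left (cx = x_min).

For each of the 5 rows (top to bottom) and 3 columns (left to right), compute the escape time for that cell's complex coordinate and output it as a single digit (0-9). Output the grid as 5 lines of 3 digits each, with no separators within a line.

Answer: 993
993
793
492
342

Derivation:
(row=0, col=0): c = -0.7000 + -0.0200i → escape time 9
(row=0, col=1): c = 0.0350 + -0.0200i → escape time 9
(row=0, col=2): c = 0.7700 + -0.0200i → escape time 3
(row=1, col=0): c = -0.7000 + -0.2750i → escape time 9
(row=1, col=1): c = 0.0350 + -0.2750i → escape time 9
(row=1, col=2): c = 0.7700 + -0.2750i → escape time 3
(row=2, col=0): c = -0.7000 + -0.5300i → escape time 7
(row=2, col=1): c = 0.0350 + -0.5300i → escape time 9
(row=2, col=2): c = 0.7700 + -0.5300i → escape time 3
(row=3, col=0): c = -0.7000 + -0.7850i → escape time 4
(row=3, col=1): c = 0.0350 + -0.7850i → escape time 9
(row=3, col=2): c = 0.7700 + -0.7850i → escape time 2
(row=4, col=0): c = -0.7000 + -1.0400i → escape time 3
(row=4, col=1): c = 0.0350 + -1.0400i → escape time 4
(row=4, col=2): c = 0.7700 + -1.0400i → escape time 2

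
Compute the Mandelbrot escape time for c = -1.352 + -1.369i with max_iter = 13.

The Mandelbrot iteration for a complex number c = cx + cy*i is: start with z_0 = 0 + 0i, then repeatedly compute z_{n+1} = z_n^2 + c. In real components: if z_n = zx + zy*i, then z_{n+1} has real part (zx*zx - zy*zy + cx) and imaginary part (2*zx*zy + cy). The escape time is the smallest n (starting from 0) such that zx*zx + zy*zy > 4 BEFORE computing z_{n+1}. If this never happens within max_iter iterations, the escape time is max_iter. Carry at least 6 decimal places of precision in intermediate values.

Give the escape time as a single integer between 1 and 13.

Answer: 2

Derivation:
z_0 = 0 + 0i, c = -1.3520 + -1.3690i
Iter 1: z = -1.3520 + -1.3690i, |z|^2 = 3.7021
Iter 2: z = -1.3983 + 2.3328i, |z|^2 = 7.3970
Escaped at iteration 2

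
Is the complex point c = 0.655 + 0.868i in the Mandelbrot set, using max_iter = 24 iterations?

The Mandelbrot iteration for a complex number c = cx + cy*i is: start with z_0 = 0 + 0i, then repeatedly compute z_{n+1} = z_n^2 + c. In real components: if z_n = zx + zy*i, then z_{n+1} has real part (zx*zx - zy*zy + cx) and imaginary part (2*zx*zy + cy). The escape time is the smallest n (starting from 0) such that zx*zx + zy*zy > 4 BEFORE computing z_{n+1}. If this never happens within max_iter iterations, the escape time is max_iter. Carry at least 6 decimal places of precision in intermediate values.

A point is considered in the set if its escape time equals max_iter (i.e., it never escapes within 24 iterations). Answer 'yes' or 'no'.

z_0 = 0 + 0i, c = 0.6550 + 0.8680i
Iter 1: z = 0.6550 + 0.8680i, |z|^2 = 1.1824
Iter 2: z = 0.3306 + 2.0051i, |z|^2 = 4.1296
Escaped at iteration 2

Answer: no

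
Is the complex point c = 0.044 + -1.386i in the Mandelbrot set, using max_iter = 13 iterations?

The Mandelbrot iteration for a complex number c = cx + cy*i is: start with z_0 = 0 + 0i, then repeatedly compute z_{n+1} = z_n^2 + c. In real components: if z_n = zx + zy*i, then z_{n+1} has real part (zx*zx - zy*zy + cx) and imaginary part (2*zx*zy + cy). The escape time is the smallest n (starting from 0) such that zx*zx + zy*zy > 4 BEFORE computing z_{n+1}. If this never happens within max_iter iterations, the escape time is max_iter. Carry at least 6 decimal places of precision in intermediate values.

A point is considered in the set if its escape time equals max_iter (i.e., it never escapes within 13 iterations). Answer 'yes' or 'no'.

z_0 = 0 + 0i, c = 0.0440 + -1.3860i
Iter 1: z = 0.0440 + -1.3860i, |z|^2 = 1.9229
Iter 2: z = -1.8751 + -1.5080i, |z|^2 = 5.7898
Escaped at iteration 2

Answer: no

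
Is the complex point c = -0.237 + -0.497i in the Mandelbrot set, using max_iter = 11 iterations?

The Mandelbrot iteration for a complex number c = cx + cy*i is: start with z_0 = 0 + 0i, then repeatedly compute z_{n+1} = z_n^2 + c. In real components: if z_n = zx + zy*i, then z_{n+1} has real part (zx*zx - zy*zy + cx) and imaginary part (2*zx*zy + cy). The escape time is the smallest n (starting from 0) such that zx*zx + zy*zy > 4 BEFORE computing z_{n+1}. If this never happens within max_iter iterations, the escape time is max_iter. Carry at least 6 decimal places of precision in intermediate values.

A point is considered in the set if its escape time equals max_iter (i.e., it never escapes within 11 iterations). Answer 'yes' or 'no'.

Answer: yes

Derivation:
z_0 = 0 + 0i, c = -0.2370 + -0.4970i
Iter 1: z = -0.2370 + -0.4970i, |z|^2 = 0.3032
Iter 2: z = -0.4278 + -0.2614i, |z|^2 = 0.2514
Iter 3: z = -0.1223 + -0.2733i, |z|^2 = 0.0897
Iter 4: z = -0.2967 + -0.4302i, |z|^2 = 0.2731
Iter 5: z = -0.3340 + -0.2417i, |z|^2 = 0.1700
Iter 6: z = -0.1839 + -0.3355i, |z|^2 = 0.1464
Iter 7: z = -0.3158 + -0.3736i, |z|^2 = 0.2393
Iter 8: z = -0.2769 + -0.2611i, |z|^2 = 0.1448
Iter 9: z = -0.2285 + -0.3525i, |z|^2 = 0.1764
Iter 10: z = -0.3090 + -0.3359i, |z|^2 = 0.2083
Did not escape in 11 iterations → in set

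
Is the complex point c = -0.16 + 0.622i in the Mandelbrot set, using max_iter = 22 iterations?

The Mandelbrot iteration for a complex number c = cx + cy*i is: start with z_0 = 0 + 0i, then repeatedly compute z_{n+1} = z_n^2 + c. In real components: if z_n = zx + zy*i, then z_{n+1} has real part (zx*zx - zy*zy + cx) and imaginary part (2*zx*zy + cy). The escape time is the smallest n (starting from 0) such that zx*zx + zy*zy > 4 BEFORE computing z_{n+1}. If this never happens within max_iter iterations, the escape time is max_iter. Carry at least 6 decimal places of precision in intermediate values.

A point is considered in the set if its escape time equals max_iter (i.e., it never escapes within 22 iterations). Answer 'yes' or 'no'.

Answer: yes

Derivation:
z_0 = 0 + 0i, c = -0.1600 + 0.6220i
Iter 1: z = -0.1600 + 0.6220i, |z|^2 = 0.4125
Iter 2: z = -0.5213 + 0.4230i, |z|^2 = 0.4506
Iter 3: z = -0.0672 + 0.1810i, |z|^2 = 0.0373
Iter 4: z = -0.1883 + 0.5977i, |z|^2 = 0.3927
Iter 5: z = -0.4818 + 0.3970i, |z|^2 = 0.3897
Iter 6: z = -0.0855 + 0.2395i, |z|^2 = 0.0647
Iter 7: z = -0.2101 + 0.5811i, |z|^2 = 0.3818
Iter 8: z = -0.4535 + 0.3779i, |z|^2 = 0.3485
Iter 9: z = -0.0971 + 0.2793i, |z|^2 = 0.0874
Iter 10: z = -0.2285 + 0.5678i, |z|^2 = 0.3746
Iter 11: z = -0.4301 + 0.3625i, |z|^2 = 0.3164
Iter 12: z = -0.1064 + 0.3102i, |z|^2 = 0.1075
Iter 13: z = -0.2449 + 0.5560i, |z|^2 = 0.3691
Iter 14: z = -0.4092 + 0.3497i, |z|^2 = 0.2897
Iter 15: z = -0.1149 + 0.3359i, |z|^2 = 0.1260
Iter 16: z = -0.2596 + 0.5448i, |z|^2 = 0.3642
Iter 17: z = -0.3895 + 0.3391i, |z|^2 = 0.2667
Iter 18: z = -0.1233 + 0.3579i, |z|^2 = 0.1433
Iter 19: z = -0.2729 + 0.5337i, |z|^2 = 0.3593
Iter 20: z = -0.3704 + 0.3307i, |z|^2 = 0.2466
Iter 21: z = -0.1322 + 0.3770i, |z|^2 = 0.1596
Did not escape in 22 iterations → in set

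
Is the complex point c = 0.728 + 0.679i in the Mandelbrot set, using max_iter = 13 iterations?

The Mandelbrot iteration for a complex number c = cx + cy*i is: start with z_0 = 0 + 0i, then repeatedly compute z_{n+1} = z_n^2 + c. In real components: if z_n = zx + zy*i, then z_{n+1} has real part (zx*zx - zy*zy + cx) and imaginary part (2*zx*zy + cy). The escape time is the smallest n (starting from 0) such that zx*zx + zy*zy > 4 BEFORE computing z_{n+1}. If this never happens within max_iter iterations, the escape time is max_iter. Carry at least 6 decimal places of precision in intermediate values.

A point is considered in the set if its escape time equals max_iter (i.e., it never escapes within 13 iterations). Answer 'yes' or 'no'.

Answer: no

Derivation:
z_0 = 0 + 0i, c = 0.7280 + 0.6790i
Iter 1: z = 0.7280 + 0.6790i, |z|^2 = 0.9910
Iter 2: z = 0.7969 + 1.6676i, |z|^2 = 3.4161
Iter 3: z = -1.4179 + 3.3370i, |z|^2 = 13.1459
Escaped at iteration 3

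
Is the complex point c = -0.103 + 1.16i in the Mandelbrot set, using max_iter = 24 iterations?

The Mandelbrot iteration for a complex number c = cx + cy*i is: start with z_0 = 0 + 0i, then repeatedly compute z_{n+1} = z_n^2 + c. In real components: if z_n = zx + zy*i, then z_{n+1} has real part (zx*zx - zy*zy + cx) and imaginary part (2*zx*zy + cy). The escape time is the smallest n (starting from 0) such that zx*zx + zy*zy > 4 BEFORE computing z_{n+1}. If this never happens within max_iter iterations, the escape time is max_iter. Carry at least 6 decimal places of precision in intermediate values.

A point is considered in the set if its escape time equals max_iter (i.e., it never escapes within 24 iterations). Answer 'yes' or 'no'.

Answer: no

Derivation:
z_0 = 0 + 0i, c = -0.1030 + 1.1600i
Iter 1: z = -0.1030 + 1.1600i, |z|^2 = 1.3562
Iter 2: z = -1.4380 + 0.9210i, |z|^2 = 2.9161
Iter 3: z = 1.1165 + -1.4889i, |z|^2 = 3.4634
Iter 4: z = -1.0732 + -2.1647i, |z|^2 = 5.8378
Escaped at iteration 4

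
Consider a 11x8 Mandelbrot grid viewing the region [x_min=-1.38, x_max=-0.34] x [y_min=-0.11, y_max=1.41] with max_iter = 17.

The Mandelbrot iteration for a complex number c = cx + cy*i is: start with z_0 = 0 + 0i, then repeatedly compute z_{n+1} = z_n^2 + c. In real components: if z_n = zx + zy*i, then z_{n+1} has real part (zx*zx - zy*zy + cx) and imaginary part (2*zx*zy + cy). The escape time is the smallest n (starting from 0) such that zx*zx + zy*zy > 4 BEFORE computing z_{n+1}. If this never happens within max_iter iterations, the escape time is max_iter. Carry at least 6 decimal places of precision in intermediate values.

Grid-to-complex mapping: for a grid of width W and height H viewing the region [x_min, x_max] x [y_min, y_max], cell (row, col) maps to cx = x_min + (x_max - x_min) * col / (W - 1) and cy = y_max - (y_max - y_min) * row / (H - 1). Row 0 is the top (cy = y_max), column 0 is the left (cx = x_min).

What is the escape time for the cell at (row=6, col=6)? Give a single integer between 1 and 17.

Answer: 17

Derivation:
z_0 = 0 + 0i, c = -0.7560 + 0.1071i
Iter 1: z = -0.7560 + 0.1071i, |z|^2 = 0.5830
Iter 2: z = -0.1959 + -0.0549i, |z|^2 = 0.0414
Iter 3: z = -0.7206 + 0.1286i, |z|^2 = 0.5358
Iter 4: z = -0.2533 + -0.0783i, |z|^2 = 0.0703
Iter 5: z = -0.6980 + 0.1468i, |z|^2 = 0.5087
Iter 6: z = -0.2904 + -0.0978i, |z|^2 = 0.0939
Iter 7: z = -0.6812 + 0.1639i, |z|^2 = 0.4910
Iter 8: z = -0.3188 + -0.1162i, |z|^2 = 0.1151
Iter 9: z = -0.6679 + 0.1812i, |z|^2 = 0.4789
Iter 10: z = -0.3428 + -0.1349i, |z|^2 = 0.1357
Iter 11: z = -0.6567 + 0.1996i, |z|^2 = 0.4711
Iter 12: z = -0.3646 + -0.1551i, |z|^2 = 0.1570
Iter 13: z = -0.6471 + 0.2202i, |z|^2 = 0.4673
Iter 14: z = -0.3857 + -0.1779i, |z|^2 = 0.1804
Iter 15: z = -0.6389 + 0.2444i, |z|^2 = 0.4678
Iter 16: z = -0.4076 + -0.2051i, |z|^2 = 0.2082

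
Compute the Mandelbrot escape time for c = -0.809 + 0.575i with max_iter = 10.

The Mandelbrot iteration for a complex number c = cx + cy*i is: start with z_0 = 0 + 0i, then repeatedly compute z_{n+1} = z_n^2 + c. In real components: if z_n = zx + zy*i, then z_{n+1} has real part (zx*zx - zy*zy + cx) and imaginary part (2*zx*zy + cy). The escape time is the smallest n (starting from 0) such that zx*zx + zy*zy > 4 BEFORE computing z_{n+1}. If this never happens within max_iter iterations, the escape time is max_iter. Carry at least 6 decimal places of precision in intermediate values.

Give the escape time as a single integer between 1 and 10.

z_0 = 0 + 0i, c = -0.8090 + 0.5750i
Iter 1: z = -0.8090 + 0.5750i, |z|^2 = 0.9851
Iter 2: z = -0.4851 + -0.3554i, |z|^2 = 0.3616
Iter 3: z = -0.6999 + 0.9198i, |z|^2 = 1.3359
Iter 4: z = -1.1651 + -0.7125i, |z|^2 = 1.8653
Iter 5: z = 0.0408 + 2.2354i, |z|^2 = 4.9988
Escaped at iteration 5

Answer: 5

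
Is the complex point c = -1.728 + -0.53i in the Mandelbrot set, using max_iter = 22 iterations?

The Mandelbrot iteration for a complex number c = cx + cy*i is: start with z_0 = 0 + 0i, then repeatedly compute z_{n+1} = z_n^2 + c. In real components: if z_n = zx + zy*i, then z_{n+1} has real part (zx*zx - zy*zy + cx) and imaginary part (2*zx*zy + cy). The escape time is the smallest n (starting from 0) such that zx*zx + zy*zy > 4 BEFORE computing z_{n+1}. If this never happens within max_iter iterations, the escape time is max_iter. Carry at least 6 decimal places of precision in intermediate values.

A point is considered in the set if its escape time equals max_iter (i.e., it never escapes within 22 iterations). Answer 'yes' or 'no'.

z_0 = 0 + 0i, c = -1.7280 + -0.5300i
Iter 1: z = -1.7280 + -0.5300i, |z|^2 = 3.2669
Iter 2: z = 0.9771 + 1.3017i, |z|^2 = 2.6491
Iter 3: z = -2.4677 + 2.0137i, |z|^2 = 10.1444
Escaped at iteration 3

Answer: no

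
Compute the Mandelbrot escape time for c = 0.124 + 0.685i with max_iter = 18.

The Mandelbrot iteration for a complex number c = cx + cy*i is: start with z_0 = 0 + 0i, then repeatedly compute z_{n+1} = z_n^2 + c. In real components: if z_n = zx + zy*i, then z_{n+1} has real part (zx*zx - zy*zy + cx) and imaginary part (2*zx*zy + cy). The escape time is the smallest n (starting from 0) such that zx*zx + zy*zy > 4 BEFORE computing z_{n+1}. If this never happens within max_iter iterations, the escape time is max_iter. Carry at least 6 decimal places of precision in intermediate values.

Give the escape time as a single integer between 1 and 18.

z_0 = 0 + 0i, c = 0.1240 + 0.6850i
Iter 1: z = 0.1240 + 0.6850i, |z|^2 = 0.4846
Iter 2: z = -0.3298 + 0.8549i, |z|^2 = 0.8396
Iter 3: z = -0.4980 + 0.1210i, |z|^2 = 0.2627
Iter 4: z = 0.3574 + 0.5644i, |z|^2 = 0.4463
Iter 5: z = -0.0669 + 1.0884i, |z|^2 = 1.1892
Iter 6: z = -1.0562 + 0.5394i, |z|^2 = 1.4066
Iter 7: z = 0.9486 + -0.4545i, |z|^2 = 1.1064
Iter 8: z = 0.8173 + -0.1772i, |z|^2 = 0.6995
Iter 9: z = 0.7606 + 0.3953i, |z|^2 = 0.7348
Iter 10: z = 0.5463 + 1.2863i, |z|^2 = 1.9530
Iter 11: z = -1.2321 + 2.0905i, |z|^2 = 5.8881
Escaped at iteration 11

Answer: 11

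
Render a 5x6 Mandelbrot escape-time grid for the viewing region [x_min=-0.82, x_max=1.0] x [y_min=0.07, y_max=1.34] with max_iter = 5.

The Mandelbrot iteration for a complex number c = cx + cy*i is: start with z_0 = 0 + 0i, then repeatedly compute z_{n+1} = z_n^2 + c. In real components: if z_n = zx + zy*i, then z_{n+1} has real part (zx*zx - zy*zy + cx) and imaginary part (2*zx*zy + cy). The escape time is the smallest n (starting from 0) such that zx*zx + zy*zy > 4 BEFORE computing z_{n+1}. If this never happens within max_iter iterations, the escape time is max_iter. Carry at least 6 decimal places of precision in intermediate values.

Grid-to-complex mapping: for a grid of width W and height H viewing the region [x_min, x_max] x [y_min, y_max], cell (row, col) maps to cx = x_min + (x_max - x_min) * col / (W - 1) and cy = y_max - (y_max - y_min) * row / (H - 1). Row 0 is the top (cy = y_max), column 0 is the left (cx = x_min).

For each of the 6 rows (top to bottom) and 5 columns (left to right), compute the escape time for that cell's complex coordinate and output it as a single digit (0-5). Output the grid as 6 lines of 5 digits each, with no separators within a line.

(row=0, col=0): c = -0.8200 + 1.3400i → escape time 2
(row=0, col=1): c = -0.3650 + 1.3400i → escape time 2
(row=0, col=2): c = 0.0900 + 1.3400i → escape time 2
(row=0, col=3): c = 0.5450 + 1.3400i → escape time 2
(row=0, col=4): c = 1.0000 + 1.3400i → escape time 2
(row=1, col=0): c = -0.8200 + 1.0860i → escape time 3
(row=1, col=1): c = -0.3650 + 1.0860i → escape time 4
(row=1, col=2): c = 0.0900 + 1.0860i → escape time 4
(row=1, col=3): c = 0.5450 + 1.0860i → escape time 2
(row=1, col=4): c = 1.0000 + 1.0860i → escape time 2
(row=2, col=0): c = -0.8200 + 0.8320i → escape time 4
(row=2, col=1): c = -0.3650 + 0.8320i → escape time 5
(row=2, col=2): c = 0.0900 + 0.8320i → escape time 5
(row=2, col=3): c = 0.5450 + 0.8320i → escape time 3
(row=2, col=4): c = 1.0000 + 0.8320i → escape time 2
(row=3, col=0): c = -0.8200 + 0.5780i → escape time 5
(row=3, col=1): c = -0.3650 + 0.5780i → escape time 5
(row=3, col=2): c = 0.0900 + 0.5780i → escape time 5
(row=3, col=3): c = 0.5450 + 0.5780i → escape time 4
(row=3, col=4): c = 1.0000 + 0.5780i → escape time 2
(row=4, col=0): c = -0.8200 + 0.3240i → escape time 5
(row=4, col=1): c = -0.3650 + 0.3240i → escape time 5
(row=4, col=2): c = 0.0900 + 0.3240i → escape time 5
(row=4, col=3): c = 0.5450 + 0.3240i → escape time 4
(row=4, col=4): c = 1.0000 + 0.3240i → escape time 2
(row=5, col=0): c = -0.8200 + 0.0700i → escape time 5
(row=5, col=1): c = -0.3650 + 0.0700i → escape time 5
(row=5, col=2): c = 0.0900 + 0.0700i → escape time 5
(row=5, col=3): c = 0.5450 + 0.0700i → escape time 4
(row=5, col=4): c = 1.0000 + 0.0700i → escape time 2

Answer: 22222
34422
45532
55542
55542
55542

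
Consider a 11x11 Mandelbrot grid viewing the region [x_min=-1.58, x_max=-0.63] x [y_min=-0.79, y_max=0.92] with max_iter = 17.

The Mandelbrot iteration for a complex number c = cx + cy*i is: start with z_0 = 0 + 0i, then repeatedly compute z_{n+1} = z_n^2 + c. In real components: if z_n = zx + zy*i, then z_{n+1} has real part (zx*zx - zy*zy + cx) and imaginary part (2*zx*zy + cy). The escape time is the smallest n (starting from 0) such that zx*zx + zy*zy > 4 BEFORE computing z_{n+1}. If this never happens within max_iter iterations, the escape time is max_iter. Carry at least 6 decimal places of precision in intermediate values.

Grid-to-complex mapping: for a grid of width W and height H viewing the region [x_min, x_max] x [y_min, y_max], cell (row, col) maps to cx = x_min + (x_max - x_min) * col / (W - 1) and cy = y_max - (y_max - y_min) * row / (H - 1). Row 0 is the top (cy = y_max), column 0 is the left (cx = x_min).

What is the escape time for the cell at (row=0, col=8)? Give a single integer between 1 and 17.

z_0 = 0 + 0i, c = -0.8200 + 0.9200i
Iter 1: z = -0.8200 + 0.9200i, |z|^2 = 1.5188
Iter 2: z = -0.9940 + -0.5888i, |z|^2 = 1.3347
Iter 3: z = -0.1786 + 2.0905i, |z|^2 = 4.4022
Escaped at iteration 3

Answer: 3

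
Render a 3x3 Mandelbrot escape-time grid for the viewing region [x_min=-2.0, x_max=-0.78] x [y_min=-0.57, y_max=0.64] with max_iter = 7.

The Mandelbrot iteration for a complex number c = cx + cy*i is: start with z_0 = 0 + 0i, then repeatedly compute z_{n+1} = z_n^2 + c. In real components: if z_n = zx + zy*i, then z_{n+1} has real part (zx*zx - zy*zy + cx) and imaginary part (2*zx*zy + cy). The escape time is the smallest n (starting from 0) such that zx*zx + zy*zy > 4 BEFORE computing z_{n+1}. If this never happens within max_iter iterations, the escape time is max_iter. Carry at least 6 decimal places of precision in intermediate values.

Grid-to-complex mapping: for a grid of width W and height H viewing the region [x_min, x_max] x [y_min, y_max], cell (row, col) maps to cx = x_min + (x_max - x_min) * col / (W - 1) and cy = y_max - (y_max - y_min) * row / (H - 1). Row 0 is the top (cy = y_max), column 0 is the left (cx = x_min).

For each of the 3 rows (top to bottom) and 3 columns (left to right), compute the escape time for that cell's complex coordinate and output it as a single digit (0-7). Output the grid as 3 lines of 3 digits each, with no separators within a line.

(row=0, col=0): c = -2.0000 + 0.6400i → escape time 1
(row=0, col=1): c = -1.3900 + 0.6400i → escape time 3
(row=0, col=2): c = -0.7800 + 0.6400i → escape time 5
(row=1, col=0): c = -2.0000 + 0.0350i → escape time 1
(row=1, col=1): c = -1.3900 + 0.0350i → escape time 7
(row=1, col=2): c = -0.7800 + 0.0350i → escape time 7
(row=2, col=0): c = -2.0000 + -0.5700i → escape time 1
(row=2, col=1): c = -1.3900 + -0.5700i → escape time 3
(row=2, col=2): c = -0.7800 + -0.5700i → escape time 6

Answer: 135
177
136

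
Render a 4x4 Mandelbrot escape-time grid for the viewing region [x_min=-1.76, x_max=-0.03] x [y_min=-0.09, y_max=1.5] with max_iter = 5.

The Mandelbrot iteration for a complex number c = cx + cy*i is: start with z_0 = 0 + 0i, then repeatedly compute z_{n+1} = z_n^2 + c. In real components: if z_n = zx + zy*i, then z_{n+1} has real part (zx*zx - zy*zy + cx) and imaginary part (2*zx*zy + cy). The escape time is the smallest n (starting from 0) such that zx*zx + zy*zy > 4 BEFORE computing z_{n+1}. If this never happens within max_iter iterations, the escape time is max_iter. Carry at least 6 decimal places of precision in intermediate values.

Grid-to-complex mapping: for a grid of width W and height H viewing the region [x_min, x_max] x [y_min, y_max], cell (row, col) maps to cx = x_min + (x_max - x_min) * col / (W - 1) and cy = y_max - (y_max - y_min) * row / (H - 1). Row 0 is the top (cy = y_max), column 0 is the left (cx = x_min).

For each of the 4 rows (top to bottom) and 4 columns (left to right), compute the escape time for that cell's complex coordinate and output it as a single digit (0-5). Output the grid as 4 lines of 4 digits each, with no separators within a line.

Answer: 1222
1345
3555
4555

Derivation:
(row=0, col=0): c = -1.7600 + 1.5000i → escape time 1
(row=0, col=1): c = -1.1833 + 1.5000i → escape time 2
(row=0, col=2): c = -0.6067 + 1.5000i → escape time 2
(row=0, col=3): c = -0.0300 + 1.5000i → escape time 2
(row=1, col=0): c = -1.7600 + 0.9700i → escape time 1
(row=1, col=1): c = -1.1833 + 0.9700i → escape time 3
(row=1, col=2): c = -0.6067 + 0.9700i → escape time 4
(row=1, col=3): c = -0.0300 + 0.9700i → escape time 5
(row=2, col=0): c = -1.7600 + 0.4400i → escape time 3
(row=2, col=1): c = -1.1833 + 0.4400i → escape time 5
(row=2, col=2): c = -0.6067 + 0.4400i → escape time 5
(row=2, col=3): c = -0.0300 + 0.4400i → escape time 5
(row=3, col=0): c = -1.7600 + -0.0900i → escape time 4
(row=3, col=1): c = -1.1833 + -0.0900i → escape time 5
(row=3, col=2): c = -0.6067 + -0.0900i → escape time 5
(row=3, col=3): c = -0.0300 + -0.0900i → escape time 5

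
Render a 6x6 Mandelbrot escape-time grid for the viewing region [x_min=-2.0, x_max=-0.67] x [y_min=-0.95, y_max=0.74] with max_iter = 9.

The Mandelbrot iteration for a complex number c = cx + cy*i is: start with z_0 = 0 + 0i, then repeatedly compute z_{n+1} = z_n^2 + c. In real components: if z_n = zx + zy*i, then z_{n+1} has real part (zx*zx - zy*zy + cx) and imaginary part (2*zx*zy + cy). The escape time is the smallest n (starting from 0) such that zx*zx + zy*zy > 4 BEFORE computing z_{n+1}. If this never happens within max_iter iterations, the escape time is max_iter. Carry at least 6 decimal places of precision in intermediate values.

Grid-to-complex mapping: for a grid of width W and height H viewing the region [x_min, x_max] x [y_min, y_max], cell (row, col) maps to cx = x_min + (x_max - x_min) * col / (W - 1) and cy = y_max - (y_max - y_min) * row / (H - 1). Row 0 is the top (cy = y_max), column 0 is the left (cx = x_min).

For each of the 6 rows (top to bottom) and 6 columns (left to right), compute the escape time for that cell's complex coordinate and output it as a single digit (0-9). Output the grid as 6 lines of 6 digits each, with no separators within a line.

Answer: 133345
134779
179999
145999
133357
123334

Derivation:
(row=0, col=0): c = -2.0000 + 0.7400i → escape time 1
(row=0, col=1): c = -1.7340 + 0.7400i → escape time 3
(row=0, col=2): c = -1.4680 + 0.7400i → escape time 3
(row=0, col=3): c = -1.2020 + 0.7400i → escape time 3
(row=0, col=4): c = -0.9360 + 0.7400i → escape time 4
(row=0, col=5): c = -0.6700 + 0.7400i → escape time 5
(row=1, col=0): c = -2.0000 + 0.4020i → escape time 1
(row=1, col=1): c = -1.7340 + 0.4020i → escape time 3
(row=1, col=2): c = -1.4680 + 0.4020i → escape time 4
(row=1, col=3): c = -1.2020 + 0.4020i → escape time 7
(row=1, col=4): c = -0.9360 + 0.4020i → escape time 7
(row=1, col=5): c = -0.6700 + 0.4020i → escape time 9
(row=2, col=0): c = -2.0000 + 0.0640i → escape time 1
(row=2, col=1): c = -1.7340 + 0.0640i → escape time 7
(row=2, col=2): c = -1.4680 + 0.0640i → escape time 9
(row=2, col=3): c = -1.2020 + 0.0640i → escape time 9
(row=2, col=4): c = -0.9360 + 0.0640i → escape time 9
(row=2, col=5): c = -0.6700 + 0.0640i → escape time 9
(row=3, col=0): c = -2.0000 + -0.2740i → escape time 1
(row=3, col=1): c = -1.7340 + -0.2740i → escape time 4
(row=3, col=2): c = -1.4680 + -0.2740i → escape time 5
(row=3, col=3): c = -1.2020 + -0.2740i → escape time 9
(row=3, col=4): c = -0.9360 + -0.2740i → escape time 9
(row=3, col=5): c = -0.6700 + -0.2740i → escape time 9
(row=4, col=0): c = -2.0000 + -0.6120i → escape time 1
(row=4, col=1): c = -1.7340 + -0.6120i → escape time 3
(row=4, col=2): c = -1.4680 + -0.6120i → escape time 3
(row=4, col=3): c = -1.2020 + -0.6120i → escape time 3
(row=4, col=4): c = -0.9360 + -0.6120i → escape time 5
(row=4, col=5): c = -0.6700 + -0.6120i → escape time 7
(row=5, col=0): c = -2.0000 + -0.9500i → escape time 1
(row=5, col=1): c = -1.7340 + -0.9500i → escape time 2
(row=5, col=2): c = -1.4680 + -0.9500i → escape time 3
(row=5, col=3): c = -1.2020 + -0.9500i → escape time 3
(row=5, col=4): c = -0.9360 + -0.9500i → escape time 3
(row=5, col=5): c = -0.6700 + -0.9500i → escape time 4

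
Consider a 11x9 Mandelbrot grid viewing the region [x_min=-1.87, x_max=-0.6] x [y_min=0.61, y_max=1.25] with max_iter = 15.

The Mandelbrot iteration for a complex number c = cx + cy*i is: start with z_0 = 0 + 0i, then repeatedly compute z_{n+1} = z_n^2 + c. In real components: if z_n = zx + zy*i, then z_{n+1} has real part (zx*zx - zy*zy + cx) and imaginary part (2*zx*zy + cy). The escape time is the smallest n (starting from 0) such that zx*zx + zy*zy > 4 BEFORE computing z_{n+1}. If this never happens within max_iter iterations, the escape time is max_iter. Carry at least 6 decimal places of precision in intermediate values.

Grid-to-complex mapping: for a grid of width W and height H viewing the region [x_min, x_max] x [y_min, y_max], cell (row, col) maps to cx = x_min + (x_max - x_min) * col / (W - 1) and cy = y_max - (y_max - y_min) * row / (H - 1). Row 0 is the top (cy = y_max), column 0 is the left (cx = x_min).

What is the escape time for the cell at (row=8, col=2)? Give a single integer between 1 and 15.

z_0 = 0 + 0i, c = -1.6160 + 0.6100i
Iter 1: z = -1.6160 + 0.6100i, |z|^2 = 2.9836
Iter 2: z = 0.6234 + -1.3615i, |z|^2 = 2.2423
Iter 3: z = -3.0812 + -1.0874i, |z|^2 = 10.6761
Escaped at iteration 3

Answer: 3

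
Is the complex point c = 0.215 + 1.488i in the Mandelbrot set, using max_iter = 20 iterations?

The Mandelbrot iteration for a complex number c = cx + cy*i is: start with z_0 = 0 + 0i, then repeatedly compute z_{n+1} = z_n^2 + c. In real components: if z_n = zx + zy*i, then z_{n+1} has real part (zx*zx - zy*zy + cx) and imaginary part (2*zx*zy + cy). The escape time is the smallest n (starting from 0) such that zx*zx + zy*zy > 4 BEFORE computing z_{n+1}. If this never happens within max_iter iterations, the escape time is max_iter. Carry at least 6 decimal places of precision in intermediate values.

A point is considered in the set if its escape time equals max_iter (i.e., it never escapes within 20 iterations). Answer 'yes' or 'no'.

z_0 = 0 + 0i, c = 0.2150 + 1.4880i
Iter 1: z = 0.2150 + 1.4880i, |z|^2 = 2.2604
Iter 2: z = -1.9529 + 2.1278i, |z|^2 = 8.3416
Escaped at iteration 2

Answer: no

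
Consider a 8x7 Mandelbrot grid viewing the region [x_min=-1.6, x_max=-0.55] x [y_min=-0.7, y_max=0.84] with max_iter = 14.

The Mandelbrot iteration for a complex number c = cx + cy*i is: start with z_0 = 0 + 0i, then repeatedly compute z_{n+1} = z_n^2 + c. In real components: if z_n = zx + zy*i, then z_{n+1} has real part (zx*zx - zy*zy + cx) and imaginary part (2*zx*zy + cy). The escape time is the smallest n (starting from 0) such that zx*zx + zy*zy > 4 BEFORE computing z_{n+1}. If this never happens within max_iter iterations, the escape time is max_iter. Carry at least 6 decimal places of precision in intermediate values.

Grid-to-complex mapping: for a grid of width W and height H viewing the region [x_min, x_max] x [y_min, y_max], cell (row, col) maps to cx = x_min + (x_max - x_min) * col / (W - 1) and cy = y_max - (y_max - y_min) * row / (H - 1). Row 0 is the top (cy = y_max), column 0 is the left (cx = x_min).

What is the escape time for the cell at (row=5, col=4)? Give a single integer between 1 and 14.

Answer: 5

Derivation:
z_0 = 0 + 0i, c = -1.0000 + -0.4433i
Iter 1: z = -1.0000 + -0.4433i, |z|^2 = 1.1965
Iter 2: z = -0.1965 + 0.4433i, |z|^2 = 0.2352
Iter 3: z = -1.1579 + -0.6176i, |z|^2 = 1.7222
Iter 4: z = -0.0407 + 0.9869i, |z|^2 = 0.9757
Iter 5: z = -1.9724 + -0.5236i, |z|^2 = 4.1644
Escaped at iteration 5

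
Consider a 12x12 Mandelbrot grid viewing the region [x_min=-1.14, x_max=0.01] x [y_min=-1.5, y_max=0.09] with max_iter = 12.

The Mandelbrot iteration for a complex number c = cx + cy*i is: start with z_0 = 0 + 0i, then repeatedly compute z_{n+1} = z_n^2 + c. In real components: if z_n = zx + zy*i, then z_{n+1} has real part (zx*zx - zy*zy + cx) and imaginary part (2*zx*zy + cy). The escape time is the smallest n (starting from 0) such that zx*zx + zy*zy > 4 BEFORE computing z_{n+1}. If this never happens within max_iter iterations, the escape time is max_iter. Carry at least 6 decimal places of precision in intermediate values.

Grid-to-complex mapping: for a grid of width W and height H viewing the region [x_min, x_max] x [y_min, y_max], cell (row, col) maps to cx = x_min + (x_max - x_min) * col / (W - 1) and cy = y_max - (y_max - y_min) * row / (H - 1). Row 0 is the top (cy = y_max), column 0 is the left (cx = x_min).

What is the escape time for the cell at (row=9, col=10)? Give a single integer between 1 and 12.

z_0 = 0 + 0i, c = -0.0945 + -1.2109i
Iter 1: z = -0.0945 + -1.2109i, |z|^2 = 1.4752
Iter 2: z = -1.5519 + -0.9819i, |z|^2 = 3.3726
Iter 3: z = 1.3497 + 1.8368i, |z|^2 = 5.1956
Escaped at iteration 3

Answer: 3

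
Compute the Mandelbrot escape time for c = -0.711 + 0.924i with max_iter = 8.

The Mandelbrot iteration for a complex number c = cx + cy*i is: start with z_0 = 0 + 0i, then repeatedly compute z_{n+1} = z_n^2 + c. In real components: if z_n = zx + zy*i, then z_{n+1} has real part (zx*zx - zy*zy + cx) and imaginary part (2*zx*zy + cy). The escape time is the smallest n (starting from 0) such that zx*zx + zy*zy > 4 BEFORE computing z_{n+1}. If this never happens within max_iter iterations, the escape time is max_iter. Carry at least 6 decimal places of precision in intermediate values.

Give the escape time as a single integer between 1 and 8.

z_0 = 0 + 0i, c = -0.7110 + 0.9240i
Iter 1: z = -0.7110 + 0.9240i, |z|^2 = 1.3593
Iter 2: z = -1.0593 + -0.3899i, |z|^2 = 1.2741
Iter 3: z = 0.2590 + 1.7501i, |z|^2 = 3.1298
Iter 4: z = -3.7067 + 1.8305i, |z|^2 = 17.0899
Escaped at iteration 4

Answer: 4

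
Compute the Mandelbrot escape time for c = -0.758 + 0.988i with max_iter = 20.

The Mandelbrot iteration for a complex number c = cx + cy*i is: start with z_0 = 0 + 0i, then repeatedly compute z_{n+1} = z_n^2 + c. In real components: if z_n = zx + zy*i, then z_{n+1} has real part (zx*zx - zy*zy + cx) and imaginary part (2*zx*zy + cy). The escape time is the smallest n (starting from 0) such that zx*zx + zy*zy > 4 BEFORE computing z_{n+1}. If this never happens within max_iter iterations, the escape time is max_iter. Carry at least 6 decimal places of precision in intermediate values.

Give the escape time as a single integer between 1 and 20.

z_0 = 0 + 0i, c = -0.7580 + 0.9880i
Iter 1: z = -0.7580 + 0.9880i, |z|^2 = 1.5507
Iter 2: z = -1.1596 + -0.5098i, |z|^2 = 1.6045
Iter 3: z = 0.3267 + 2.1703i, |z|^2 = 4.8171
Escaped at iteration 3

Answer: 3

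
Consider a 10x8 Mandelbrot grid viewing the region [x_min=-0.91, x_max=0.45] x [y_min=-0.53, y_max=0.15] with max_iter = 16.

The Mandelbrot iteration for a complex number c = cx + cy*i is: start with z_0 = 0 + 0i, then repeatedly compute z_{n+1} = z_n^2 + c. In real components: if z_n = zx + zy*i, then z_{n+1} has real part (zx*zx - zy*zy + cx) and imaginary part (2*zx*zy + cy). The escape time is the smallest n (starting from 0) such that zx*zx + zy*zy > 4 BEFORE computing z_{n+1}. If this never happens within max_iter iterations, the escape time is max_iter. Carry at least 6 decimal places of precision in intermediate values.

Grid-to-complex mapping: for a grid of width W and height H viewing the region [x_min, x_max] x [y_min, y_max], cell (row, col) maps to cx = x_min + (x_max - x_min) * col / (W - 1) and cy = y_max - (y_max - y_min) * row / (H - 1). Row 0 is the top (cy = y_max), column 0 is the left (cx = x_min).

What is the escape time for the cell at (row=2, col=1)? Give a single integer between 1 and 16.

Answer: 16

Derivation:
z_0 = 0 + 0i, c = -0.7589 + -0.0443i
Iter 1: z = -0.7589 + -0.0443i, |z|^2 = 0.5779
Iter 2: z = -0.1849 + 0.0229i, |z|^2 = 0.0347
Iter 3: z = -0.7252 + -0.0528i, |z|^2 = 0.5287
Iter 4: z = -0.2357 + 0.0322i, |z|^2 = 0.0566
Iter 5: z = -0.7044 + -0.0595i, |z|^2 = 0.4997
Iter 6: z = -0.2663 + 0.0395i, |z|^2 = 0.0725
Iter 7: z = -0.6895 + -0.0653i, |z|^2 = 0.4797
Iter 8: z = -0.2877 + 0.0458i, |z|^2 = 0.0849
Iter 9: z = -0.6782 + -0.0706i, |z|^2 = 0.4650
Iter 10: z = -0.3039 + 0.0515i, |z|^2 = 0.0950
Iter 11: z = -0.6692 + -0.0756i, |z|^2 = 0.4535
Iter 12: z = -0.3168 + 0.0569i, |z|^2 = 0.1036
Iter 13: z = -0.6618 + -0.0803i, |z|^2 = 0.4444
Iter 14: z = -0.3274 + 0.0621i, |z|^2 = 0.1110
Iter 15: z = -0.6555 + -0.0849i, |z|^2 = 0.4369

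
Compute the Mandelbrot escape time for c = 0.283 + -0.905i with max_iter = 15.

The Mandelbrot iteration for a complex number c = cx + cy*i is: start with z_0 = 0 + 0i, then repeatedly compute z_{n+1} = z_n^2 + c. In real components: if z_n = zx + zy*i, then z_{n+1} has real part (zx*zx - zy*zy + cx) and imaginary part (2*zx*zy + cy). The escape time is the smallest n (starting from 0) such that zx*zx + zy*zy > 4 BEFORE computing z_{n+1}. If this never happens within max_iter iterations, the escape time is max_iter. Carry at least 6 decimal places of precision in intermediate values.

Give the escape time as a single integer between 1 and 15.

Answer: 4

Derivation:
z_0 = 0 + 0i, c = 0.2830 + -0.9050i
Iter 1: z = 0.2830 + -0.9050i, |z|^2 = 0.8991
Iter 2: z = -0.4559 + -1.4172i, |z|^2 = 2.2164
Iter 3: z = -1.5177 + 0.3873i, |z|^2 = 2.4533
Iter 4: z = 2.4363 + -2.0807i, |z|^2 = 10.2647
Escaped at iteration 4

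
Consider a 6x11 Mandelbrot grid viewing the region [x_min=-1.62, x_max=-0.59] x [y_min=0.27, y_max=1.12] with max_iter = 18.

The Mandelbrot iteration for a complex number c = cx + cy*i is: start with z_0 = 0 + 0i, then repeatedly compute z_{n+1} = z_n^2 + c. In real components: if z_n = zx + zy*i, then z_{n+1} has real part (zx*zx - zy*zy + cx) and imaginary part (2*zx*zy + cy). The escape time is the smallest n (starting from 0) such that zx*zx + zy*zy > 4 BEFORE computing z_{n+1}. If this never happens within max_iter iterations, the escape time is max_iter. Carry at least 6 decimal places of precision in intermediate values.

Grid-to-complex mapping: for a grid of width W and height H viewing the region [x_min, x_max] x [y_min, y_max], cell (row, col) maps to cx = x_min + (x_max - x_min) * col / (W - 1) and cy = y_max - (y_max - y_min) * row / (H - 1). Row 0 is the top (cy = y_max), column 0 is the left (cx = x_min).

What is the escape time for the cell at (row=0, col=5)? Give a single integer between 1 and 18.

z_0 = 0 + 0i, c = -0.5900 + 1.1200i
Iter 1: z = -0.5900 + 1.1200i, |z|^2 = 1.6025
Iter 2: z = -1.4963 + -0.2016i, |z|^2 = 2.2796
Iter 3: z = 1.6083 + 1.7233i, |z|^2 = 5.5563
Escaped at iteration 3

Answer: 3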